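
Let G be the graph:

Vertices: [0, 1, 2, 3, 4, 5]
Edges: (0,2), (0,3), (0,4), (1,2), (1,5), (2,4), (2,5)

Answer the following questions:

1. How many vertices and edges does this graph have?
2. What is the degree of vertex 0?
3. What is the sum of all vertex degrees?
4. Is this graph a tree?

Count: 6 vertices, 7 edges.
Vertex 0 has neighbors [2, 3, 4], degree = 3.
Handshaking lemma: 2 * 7 = 14.
A tree on 6 vertices has 5 edges. This graph has 7 edges (2 extra). Not a tree.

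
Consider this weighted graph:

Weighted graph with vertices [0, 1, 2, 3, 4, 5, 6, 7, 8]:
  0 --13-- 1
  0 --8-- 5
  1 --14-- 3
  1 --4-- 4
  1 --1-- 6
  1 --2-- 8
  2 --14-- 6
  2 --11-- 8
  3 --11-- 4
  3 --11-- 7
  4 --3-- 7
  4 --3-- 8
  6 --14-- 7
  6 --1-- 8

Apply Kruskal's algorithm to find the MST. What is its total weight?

Applying Kruskal's algorithm (sort edges by weight, add if no cycle):
  Add (1,6) w=1
  Add (6,8) w=1
  Skip (1,8) w=2 (creates cycle)
  Add (4,7) w=3
  Add (4,8) w=3
  Skip (1,4) w=4 (creates cycle)
  Add (0,5) w=8
  Add (2,8) w=11
  Add (3,4) w=11
  Skip (3,7) w=11 (creates cycle)
  Add (0,1) w=13
  Skip (1,3) w=14 (creates cycle)
  Skip (2,6) w=14 (creates cycle)
  Skip (6,7) w=14 (creates cycle)
MST weight = 51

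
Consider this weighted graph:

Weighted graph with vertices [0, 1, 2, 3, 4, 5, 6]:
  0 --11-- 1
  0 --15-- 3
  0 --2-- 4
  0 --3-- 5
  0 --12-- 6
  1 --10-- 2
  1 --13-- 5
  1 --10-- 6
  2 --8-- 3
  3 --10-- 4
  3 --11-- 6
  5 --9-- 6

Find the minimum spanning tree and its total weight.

Applying Kruskal's algorithm (sort edges by weight, add if no cycle):
  Add (0,4) w=2
  Add (0,5) w=3
  Add (2,3) w=8
  Add (5,6) w=9
  Add (1,6) w=10
  Add (1,2) w=10
  Skip (3,4) w=10 (creates cycle)
  Skip (0,1) w=11 (creates cycle)
  Skip (3,6) w=11 (creates cycle)
  Skip (0,6) w=12 (creates cycle)
  Skip (1,5) w=13 (creates cycle)
  Skip (0,3) w=15 (creates cycle)
MST weight = 42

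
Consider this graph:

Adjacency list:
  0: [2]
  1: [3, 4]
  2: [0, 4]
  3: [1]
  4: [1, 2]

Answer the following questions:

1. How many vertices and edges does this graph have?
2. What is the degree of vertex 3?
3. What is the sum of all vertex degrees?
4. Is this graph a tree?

Count: 5 vertices, 4 edges.
Vertex 3 has neighbors [1], degree = 1.
Handshaking lemma: 2 * 4 = 8.
A graph is a tree iff it is connected and has exactly n-1 edges. This graph is connected (all 5 vertices in one component) and has 5-1 = 4 edges. It is a tree.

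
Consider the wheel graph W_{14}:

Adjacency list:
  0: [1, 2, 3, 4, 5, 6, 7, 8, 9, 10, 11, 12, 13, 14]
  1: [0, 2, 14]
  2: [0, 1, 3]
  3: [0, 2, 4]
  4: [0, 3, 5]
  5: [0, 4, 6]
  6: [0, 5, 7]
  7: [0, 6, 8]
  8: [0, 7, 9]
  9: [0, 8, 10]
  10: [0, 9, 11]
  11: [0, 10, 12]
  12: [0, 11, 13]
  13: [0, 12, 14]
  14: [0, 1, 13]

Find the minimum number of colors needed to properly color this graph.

W_{14} = C_{14} plus a hub adjacent to every cycle vertex.
The outer cycle needs 2 colors (even cycle); the hub is adjacent to all of them so needs a fresh color.
Chromatic number = 2 + 1 = 3.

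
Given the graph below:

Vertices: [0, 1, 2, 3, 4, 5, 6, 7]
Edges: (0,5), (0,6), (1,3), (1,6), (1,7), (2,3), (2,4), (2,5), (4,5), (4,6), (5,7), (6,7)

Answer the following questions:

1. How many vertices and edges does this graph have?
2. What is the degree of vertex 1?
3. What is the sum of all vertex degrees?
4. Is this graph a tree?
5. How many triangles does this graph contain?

Count: 8 vertices, 12 edges.
Vertex 1 has neighbors [3, 6, 7], degree = 3.
Handshaking lemma: 2 * 12 = 24.
A tree on 8 vertices has 7 edges. This graph has 12 edges (5 extra). Not a tree.
Number of triangles = 2.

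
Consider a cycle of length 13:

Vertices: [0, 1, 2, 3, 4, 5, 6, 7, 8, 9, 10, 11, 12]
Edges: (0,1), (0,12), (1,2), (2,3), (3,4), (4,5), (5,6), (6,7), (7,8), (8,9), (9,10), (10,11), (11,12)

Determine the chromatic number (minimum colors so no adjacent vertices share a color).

This is an odd cycle (C_13). Odd cycles are not bipartite (any 2-coloring forces two adjacent vertices to match), and 3 colors suffice.
Chromatic number = 3.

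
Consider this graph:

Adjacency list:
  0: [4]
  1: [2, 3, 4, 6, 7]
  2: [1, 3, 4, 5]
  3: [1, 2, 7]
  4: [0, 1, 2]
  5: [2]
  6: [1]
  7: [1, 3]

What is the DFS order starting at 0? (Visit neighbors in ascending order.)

DFS from vertex 0 (neighbors processed in ascending order):
Visit order: 0, 4, 1, 2, 3, 7, 5, 6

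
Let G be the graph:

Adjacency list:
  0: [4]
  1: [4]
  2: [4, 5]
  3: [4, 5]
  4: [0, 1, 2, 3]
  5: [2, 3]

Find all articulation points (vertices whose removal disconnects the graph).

An articulation point is a vertex whose removal disconnects the graph.
Articulation points: [4]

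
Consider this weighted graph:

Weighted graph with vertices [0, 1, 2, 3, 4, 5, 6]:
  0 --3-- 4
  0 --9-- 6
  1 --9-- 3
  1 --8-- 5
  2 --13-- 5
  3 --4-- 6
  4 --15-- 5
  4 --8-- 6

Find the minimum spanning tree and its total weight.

Applying Kruskal's algorithm (sort edges by weight, add if no cycle):
  Add (0,4) w=3
  Add (3,6) w=4
  Add (1,5) w=8
  Add (4,6) w=8
  Skip (0,6) w=9 (creates cycle)
  Add (1,3) w=9
  Add (2,5) w=13
  Skip (4,5) w=15 (creates cycle)
MST weight = 45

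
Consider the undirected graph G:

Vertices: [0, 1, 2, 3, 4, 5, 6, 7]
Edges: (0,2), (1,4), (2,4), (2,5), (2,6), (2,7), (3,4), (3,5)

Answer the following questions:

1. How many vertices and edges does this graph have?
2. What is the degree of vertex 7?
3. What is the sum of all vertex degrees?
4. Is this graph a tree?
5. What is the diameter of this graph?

Count: 8 vertices, 8 edges.
Vertex 7 has neighbors [2], degree = 1.
Handshaking lemma: 2 * 8 = 16.
A tree on 8 vertices has 7 edges. This graph has 8 edges (1 extra). Not a tree.
Diameter (longest shortest path) = 3.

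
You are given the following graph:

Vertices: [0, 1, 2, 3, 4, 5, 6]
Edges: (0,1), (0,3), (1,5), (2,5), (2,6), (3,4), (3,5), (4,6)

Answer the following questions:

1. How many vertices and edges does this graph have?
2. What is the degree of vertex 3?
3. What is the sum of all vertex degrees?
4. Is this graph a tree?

Count: 7 vertices, 8 edges.
Vertex 3 has neighbors [0, 4, 5], degree = 3.
Handshaking lemma: 2 * 8 = 16.
A tree on 7 vertices has 6 edges. This graph has 8 edges (2 extra). Not a tree.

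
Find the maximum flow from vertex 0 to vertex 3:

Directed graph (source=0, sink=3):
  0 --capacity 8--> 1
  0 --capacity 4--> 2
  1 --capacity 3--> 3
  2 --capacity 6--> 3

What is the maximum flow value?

Computing max flow:
  Flow on (0->1): 3/8
  Flow on (0->2): 4/4
  Flow on (1->3): 3/3
  Flow on (2->3): 4/6
Maximum flow = 7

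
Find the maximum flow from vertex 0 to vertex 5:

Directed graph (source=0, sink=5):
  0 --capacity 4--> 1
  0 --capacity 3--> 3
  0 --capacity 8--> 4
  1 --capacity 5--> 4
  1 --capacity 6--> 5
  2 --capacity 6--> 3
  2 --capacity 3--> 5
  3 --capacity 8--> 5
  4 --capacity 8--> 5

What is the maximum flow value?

Computing max flow:
  Flow on (0->1): 4/4
  Flow on (0->3): 3/3
  Flow on (0->4): 8/8
  Flow on (1->5): 4/6
  Flow on (3->5): 3/8
  Flow on (4->5): 8/8
Maximum flow = 15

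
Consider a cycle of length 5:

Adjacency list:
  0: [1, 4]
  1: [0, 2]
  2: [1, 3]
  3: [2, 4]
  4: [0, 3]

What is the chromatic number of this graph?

This is an odd cycle (C_5). Odd cycles are not bipartite (any 2-coloring forces two adjacent vertices to match), and 3 colors suffice.
Chromatic number = 3.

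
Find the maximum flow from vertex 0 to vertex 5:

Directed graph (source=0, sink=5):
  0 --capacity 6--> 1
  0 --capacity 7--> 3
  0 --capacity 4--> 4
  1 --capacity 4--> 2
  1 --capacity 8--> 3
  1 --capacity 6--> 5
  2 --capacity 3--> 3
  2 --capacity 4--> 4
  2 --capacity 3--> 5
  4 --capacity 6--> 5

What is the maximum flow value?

Computing max flow:
  Flow on (0->1): 6/6
  Flow on (0->4): 4/4
  Flow on (1->5): 6/6
  Flow on (4->5): 4/6
Maximum flow = 10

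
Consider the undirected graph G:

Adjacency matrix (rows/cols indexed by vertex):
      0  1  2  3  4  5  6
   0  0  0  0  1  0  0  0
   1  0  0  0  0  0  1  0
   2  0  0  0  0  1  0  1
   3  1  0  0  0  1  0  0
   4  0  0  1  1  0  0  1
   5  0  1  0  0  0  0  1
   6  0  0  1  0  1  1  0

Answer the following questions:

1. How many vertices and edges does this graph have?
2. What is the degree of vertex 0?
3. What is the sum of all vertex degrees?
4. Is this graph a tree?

Count: 7 vertices, 7 edges.
Vertex 0 has neighbors [3], degree = 1.
Handshaking lemma: 2 * 7 = 14.
A tree on 7 vertices has 6 edges. This graph has 7 edges (1 extra). Not a tree.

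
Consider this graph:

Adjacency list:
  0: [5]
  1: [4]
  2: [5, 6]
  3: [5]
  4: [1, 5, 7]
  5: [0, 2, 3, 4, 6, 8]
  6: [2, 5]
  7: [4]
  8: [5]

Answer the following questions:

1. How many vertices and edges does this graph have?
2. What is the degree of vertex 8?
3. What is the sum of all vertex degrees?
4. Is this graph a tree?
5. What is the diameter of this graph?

Count: 9 vertices, 9 edges.
Vertex 8 has neighbors [5], degree = 1.
Handshaking lemma: 2 * 9 = 18.
A tree on 9 vertices has 8 edges. This graph has 9 edges (1 extra). Not a tree.
Diameter (longest shortest path) = 3.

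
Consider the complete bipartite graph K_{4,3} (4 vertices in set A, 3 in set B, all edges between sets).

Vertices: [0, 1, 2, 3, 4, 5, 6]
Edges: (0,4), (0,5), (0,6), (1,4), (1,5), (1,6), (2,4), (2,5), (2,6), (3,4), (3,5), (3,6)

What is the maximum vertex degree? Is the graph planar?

Set-A vertices have degree 3; set-B vertices have degree 4. Maximum degree = max(4,3) = 4.
K_{4,3} contains K_{3,3} as a subgraph (since both sides have >= 3 vertices); by Kuratowski's theorem it is not planar.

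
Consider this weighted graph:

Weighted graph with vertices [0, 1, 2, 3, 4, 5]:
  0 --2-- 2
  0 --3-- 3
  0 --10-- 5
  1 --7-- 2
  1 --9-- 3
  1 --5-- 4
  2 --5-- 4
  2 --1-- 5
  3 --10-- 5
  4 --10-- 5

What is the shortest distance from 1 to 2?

Using Dijkstra's algorithm from vertex 1:
Shortest path: 1 -> 2
Total weight: 7 = 7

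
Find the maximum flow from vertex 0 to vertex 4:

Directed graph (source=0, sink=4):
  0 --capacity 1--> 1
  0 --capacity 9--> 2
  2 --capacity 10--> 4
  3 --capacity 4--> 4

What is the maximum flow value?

Computing max flow:
  Flow on (0->2): 9/9
  Flow on (2->4): 9/10
Maximum flow = 9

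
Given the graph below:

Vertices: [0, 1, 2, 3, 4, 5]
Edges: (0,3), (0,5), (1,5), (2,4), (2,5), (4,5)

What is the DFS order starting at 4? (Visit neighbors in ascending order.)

DFS from vertex 4 (neighbors processed in ascending order):
Visit order: 4, 2, 5, 0, 3, 1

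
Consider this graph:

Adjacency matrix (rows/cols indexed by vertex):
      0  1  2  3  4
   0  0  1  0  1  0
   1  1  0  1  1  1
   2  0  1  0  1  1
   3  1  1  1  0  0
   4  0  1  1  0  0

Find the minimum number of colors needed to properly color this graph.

The graph has a maximum clique of size 3 (lower bound on chromatic number).
A valid 3-coloring: {0: 1, 1: 0, 2: 1, 3: 2, 4: 2}.
Chromatic number = 3.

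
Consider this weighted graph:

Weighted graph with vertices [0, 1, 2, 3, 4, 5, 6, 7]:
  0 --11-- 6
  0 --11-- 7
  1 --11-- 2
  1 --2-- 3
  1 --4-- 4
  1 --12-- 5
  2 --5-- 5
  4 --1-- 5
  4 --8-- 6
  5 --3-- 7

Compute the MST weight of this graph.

Applying Kruskal's algorithm (sort edges by weight, add if no cycle):
  Add (4,5) w=1
  Add (1,3) w=2
  Add (5,7) w=3
  Add (1,4) w=4
  Add (2,5) w=5
  Add (4,6) w=8
  Add (0,6) w=11
  Skip (0,7) w=11 (creates cycle)
  Skip (1,2) w=11 (creates cycle)
  Skip (1,5) w=12 (creates cycle)
MST weight = 34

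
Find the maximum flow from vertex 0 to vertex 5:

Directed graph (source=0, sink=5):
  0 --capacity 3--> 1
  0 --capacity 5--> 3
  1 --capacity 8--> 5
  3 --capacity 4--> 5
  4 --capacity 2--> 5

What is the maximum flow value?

Computing max flow:
  Flow on (0->1): 3/3
  Flow on (0->3): 4/5
  Flow on (1->5): 3/8
  Flow on (3->5): 4/4
Maximum flow = 7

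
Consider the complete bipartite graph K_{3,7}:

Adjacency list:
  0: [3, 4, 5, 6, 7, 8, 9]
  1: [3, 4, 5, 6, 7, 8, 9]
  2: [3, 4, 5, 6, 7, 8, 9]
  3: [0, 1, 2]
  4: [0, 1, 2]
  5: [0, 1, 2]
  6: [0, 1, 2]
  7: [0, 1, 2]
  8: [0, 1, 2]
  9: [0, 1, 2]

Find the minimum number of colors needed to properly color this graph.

K_{3,7} is bipartite: vertices split into two independent sets of size 3 and 7.
Color one set 0, the other 1. No adjacent vertices share a color.
Chromatic number = 2.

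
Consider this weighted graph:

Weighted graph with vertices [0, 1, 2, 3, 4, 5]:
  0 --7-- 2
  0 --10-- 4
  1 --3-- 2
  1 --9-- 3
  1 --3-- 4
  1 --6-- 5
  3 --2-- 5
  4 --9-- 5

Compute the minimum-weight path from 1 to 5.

Using Dijkstra's algorithm from vertex 1:
Shortest path: 1 -> 5
Total weight: 6 = 6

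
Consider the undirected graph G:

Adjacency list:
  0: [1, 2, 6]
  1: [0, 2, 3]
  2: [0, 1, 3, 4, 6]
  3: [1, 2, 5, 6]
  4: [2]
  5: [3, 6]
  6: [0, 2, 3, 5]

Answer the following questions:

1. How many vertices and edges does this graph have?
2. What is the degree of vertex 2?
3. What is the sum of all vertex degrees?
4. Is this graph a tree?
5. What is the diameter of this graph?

Count: 7 vertices, 11 edges.
Vertex 2 has neighbors [0, 1, 3, 4, 6], degree = 5.
Handshaking lemma: 2 * 11 = 22.
A tree on 7 vertices has 6 edges. This graph has 11 edges (5 extra). Not a tree.
Diameter (longest shortest path) = 3.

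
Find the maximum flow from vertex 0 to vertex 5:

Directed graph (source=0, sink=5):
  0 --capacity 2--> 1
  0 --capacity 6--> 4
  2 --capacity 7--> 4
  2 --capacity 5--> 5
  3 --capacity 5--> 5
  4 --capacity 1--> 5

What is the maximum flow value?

Computing max flow:
  Flow on (0->4): 1/6
  Flow on (4->5): 1/1
Maximum flow = 1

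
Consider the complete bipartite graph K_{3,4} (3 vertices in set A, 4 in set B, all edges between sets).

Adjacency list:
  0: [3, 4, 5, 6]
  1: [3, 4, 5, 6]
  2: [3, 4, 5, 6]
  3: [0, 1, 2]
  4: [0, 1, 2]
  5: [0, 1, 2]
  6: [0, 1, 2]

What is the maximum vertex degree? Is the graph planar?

Set-A vertices have degree 4; set-B vertices have degree 3. Maximum degree = max(3,4) = 4.
K_{3,4} contains K_{3,3} as a subgraph (since both sides have >= 3 vertices); by Kuratowski's theorem it is not planar.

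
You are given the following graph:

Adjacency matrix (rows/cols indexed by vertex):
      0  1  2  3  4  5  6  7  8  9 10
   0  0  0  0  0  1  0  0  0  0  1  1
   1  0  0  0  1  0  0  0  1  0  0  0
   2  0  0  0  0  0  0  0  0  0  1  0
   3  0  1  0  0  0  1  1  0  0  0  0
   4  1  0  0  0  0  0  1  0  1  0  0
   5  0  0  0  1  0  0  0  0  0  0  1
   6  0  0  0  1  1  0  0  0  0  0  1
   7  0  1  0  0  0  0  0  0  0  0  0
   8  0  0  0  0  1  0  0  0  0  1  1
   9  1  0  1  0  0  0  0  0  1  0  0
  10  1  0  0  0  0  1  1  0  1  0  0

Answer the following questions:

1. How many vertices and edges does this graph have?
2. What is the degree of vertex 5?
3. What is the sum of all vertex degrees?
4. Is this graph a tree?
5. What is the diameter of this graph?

Count: 11 vertices, 14 edges.
Vertex 5 has neighbors [3, 10], degree = 2.
Handshaking lemma: 2 * 14 = 28.
A tree on 11 vertices has 10 edges. This graph has 14 edges (4 extra). Not a tree.
Diameter (longest shortest path) = 7.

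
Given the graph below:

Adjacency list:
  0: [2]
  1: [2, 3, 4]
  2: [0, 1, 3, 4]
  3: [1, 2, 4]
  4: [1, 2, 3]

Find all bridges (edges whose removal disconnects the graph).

A bridge is an edge whose removal increases the number of connected components.
Bridges found: (0,2)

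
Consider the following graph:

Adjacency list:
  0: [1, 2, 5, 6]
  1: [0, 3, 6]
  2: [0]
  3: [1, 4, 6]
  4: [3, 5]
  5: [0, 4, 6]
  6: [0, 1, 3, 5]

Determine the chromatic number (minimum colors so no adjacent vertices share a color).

The graph has a maximum clique of size 3 (lower bound on chromatic number).
A valid 3-coloring: {0: 0, 1: 2, 2: 1, 3: 0, 4: 1, 5: 2, 6: 1}.
Chromatic number = 3.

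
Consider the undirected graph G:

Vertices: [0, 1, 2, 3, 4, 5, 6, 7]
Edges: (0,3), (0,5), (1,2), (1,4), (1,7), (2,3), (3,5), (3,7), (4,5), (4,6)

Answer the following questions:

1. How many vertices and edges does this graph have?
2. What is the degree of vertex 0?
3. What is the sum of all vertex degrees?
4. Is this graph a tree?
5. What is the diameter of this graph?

Count: 8 vertices, 10 edges.
Vertex 0 has neighbors [3, 5], degree = 2.
Handshaking lemma: 2 * 10 = 20.
A tree on 8 vertices has 7 edges. This graph has 10 edges (3 extra). Not a tree.
Diameter (longest shortest path) = 3.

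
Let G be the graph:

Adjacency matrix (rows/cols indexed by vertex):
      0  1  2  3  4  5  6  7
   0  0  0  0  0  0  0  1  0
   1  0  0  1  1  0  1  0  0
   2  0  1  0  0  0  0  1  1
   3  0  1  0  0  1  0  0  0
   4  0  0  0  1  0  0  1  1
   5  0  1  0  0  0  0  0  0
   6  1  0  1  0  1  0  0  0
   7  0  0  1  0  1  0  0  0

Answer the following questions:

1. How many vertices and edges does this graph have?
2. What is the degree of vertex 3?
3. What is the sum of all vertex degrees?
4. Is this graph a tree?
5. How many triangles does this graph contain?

Count: 8 vertices, 9 edges.
Vertex 3 has neighbors [1, 4], degree = 2.
Handshaking lemma: 2 * 9 = 18.
A tree on 8 vertices has 7 edges. This graph has 9 edges (2 extra). Not a tree.
Number of triangles = 0.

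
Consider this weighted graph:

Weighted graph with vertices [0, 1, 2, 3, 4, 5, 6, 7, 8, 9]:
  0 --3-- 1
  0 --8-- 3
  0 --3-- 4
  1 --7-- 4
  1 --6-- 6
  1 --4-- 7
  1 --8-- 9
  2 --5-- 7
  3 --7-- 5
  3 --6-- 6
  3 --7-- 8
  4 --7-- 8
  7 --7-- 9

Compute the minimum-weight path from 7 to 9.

Using Dijkstra's algorithm from vertex 7:
Shortest path: 7 -> 9
Total weight: 7 = 7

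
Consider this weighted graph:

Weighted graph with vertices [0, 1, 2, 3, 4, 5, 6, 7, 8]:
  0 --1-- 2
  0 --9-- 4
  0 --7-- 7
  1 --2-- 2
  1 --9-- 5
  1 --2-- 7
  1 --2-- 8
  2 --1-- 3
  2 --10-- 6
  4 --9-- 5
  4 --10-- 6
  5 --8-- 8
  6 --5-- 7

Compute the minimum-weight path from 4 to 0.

Using Dijkstra's algorithm from vertex 4:
Shortest path: 4 -> 0
Total weight: 9 = 9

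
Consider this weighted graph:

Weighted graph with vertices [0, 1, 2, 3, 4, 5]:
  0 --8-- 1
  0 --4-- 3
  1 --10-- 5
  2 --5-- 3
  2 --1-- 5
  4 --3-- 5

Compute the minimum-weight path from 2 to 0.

Using Dijkstra's algorithm from vertex 2:
Shortest path: 2 -> 3 -> 0
Total weight: 5 + 4 = 9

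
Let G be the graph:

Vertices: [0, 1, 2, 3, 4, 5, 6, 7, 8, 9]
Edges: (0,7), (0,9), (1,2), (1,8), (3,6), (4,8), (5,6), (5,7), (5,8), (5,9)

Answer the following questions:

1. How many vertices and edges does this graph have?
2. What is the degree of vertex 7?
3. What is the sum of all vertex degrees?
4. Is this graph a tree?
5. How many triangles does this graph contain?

Count: 10 vertices, 10 edges.
Vertex 7 has neighbors [0, 5], degree = 2.
Handshaking lemma: 2 * 10 = 20.
A tree on 10 vertices has 9 edges. This graph has 10 edges (1 extra). Not a tree.
Number of triangles = 0.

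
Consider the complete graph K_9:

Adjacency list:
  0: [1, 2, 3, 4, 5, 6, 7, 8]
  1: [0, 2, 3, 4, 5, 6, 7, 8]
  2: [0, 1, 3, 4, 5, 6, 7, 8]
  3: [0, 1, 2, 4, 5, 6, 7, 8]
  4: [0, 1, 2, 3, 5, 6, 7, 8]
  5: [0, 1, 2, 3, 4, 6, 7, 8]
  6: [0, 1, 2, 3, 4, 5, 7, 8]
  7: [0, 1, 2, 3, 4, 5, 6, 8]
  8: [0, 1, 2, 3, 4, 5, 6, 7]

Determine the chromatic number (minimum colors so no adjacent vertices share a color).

In K_9, every vertex is adjacent to every other vertex.
Each vertex needs a unique color.
Chromatic number = 9.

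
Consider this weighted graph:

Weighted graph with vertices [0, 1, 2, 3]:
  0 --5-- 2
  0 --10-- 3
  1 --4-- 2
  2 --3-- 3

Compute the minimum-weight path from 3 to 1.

Using Dijkstra's algorithm from vertex 3:
Shortest path: 3 -> 2 -> 1
Total weight: 3 + 4 = 7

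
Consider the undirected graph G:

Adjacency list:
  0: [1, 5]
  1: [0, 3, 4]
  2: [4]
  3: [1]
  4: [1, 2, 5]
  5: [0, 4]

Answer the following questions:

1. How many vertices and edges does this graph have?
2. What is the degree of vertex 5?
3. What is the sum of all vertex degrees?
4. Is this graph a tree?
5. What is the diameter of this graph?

Count: 6 vertices, 6 edges.
Vertex 5 has neighbors [0, 4], degree = 2.
Handshaking lemma: 2 * 6 = 12.
A tree on 6 vertices has 5 edges. This graph has 6 edges (1 extra). Not a tree.
Diameter (longest shortest path) = 3.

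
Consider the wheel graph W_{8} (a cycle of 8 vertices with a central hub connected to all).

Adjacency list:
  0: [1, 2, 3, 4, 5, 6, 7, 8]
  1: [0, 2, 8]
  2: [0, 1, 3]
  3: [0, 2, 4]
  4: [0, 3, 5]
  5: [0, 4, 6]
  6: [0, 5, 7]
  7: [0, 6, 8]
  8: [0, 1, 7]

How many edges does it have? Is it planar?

Wheel graph W_{8}: 8 cycle edges + 8 spoke edges = 16 edges.
Total vertices: 9.
The graph is planar.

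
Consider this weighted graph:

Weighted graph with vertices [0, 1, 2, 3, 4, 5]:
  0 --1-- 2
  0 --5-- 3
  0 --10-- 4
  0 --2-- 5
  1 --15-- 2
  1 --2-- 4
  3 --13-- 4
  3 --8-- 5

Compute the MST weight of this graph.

Applying Kruskal's algorithm (sort edges by weight, add if no cycle):
  Add (0,2) w=1
  Add (0,5) w=2
  Add (1,4) w=2
  Add (0,3) w=5
  Skip (3,5) w=8 (creates cycle)
  Add (0,4) w=10
  Skip (3,4) w=13 (creates cycle)
  Skip (1,2) w=15 (creates cycle)
MST weight = 20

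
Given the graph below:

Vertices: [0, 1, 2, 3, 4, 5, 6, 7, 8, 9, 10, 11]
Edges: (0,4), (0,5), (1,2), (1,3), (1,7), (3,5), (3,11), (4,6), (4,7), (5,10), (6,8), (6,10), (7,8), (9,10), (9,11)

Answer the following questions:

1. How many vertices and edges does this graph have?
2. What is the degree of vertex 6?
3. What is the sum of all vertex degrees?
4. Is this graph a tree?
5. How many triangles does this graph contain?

Count: 12 vertices, 15 edges.
Vertex 6 has neighbors [4, 8, 10], degree = 3.
Handshaking lemma: 2 * 15 = 30.
A tree on 12 vertices has 11 edges. This graph has 15 edges (4 extra). Not a tree.
Number of triangles = 0.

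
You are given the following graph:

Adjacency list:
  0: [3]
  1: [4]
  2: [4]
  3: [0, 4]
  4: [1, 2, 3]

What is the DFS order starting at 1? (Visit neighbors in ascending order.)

DFS from vertex 1 (neighbors processed in ascending order):
Visit order: 1, 4, 2, 3, 0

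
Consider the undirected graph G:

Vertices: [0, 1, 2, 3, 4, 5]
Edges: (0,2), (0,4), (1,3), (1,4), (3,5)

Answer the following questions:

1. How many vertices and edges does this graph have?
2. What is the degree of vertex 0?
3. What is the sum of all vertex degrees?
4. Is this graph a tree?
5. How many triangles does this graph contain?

Count: 6 vertices, 5 edges.
Vertex 0 has neighbors [2, 4], degree = 2.
Handshaking lemma: 2 * 5 = 10.
A graph is a tree iff it is connected and has exactly n-1 edges. This graph is connected (all 6 vertices in one component) and has 6-1 = 5 edges. It is a tree.
Number of triangles = 0.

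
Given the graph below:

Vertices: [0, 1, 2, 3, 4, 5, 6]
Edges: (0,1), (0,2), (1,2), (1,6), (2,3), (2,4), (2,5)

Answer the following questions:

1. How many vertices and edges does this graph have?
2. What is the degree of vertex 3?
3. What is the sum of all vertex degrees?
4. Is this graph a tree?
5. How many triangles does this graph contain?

Count: 7 vertices, 7 edges.
Vertex 3 has neighbors [2], degree = 1.
Handshaking lemma: 2 * 7 = 14.
A tree on 7 vertices has 6 edges. This graph has 7 edges (1 extra). Not a tree.
Number of triangles = 1.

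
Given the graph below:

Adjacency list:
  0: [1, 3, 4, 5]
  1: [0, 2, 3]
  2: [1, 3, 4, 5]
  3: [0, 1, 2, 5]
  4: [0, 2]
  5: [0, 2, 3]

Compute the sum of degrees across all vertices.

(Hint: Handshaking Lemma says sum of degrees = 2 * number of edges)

Count edges: 10 edges.
By Handshaking Lemma: sum of degrees = 2 * 10 = 20.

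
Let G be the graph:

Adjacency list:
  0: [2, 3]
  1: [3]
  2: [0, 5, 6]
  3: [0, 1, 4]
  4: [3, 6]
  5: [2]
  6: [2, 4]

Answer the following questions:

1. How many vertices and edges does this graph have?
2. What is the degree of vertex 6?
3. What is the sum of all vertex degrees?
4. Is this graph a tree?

Count: 7 vertices, 7 edges.
Vertex 6 has neighbors [2, 4], degree = 2.
Handshaking lemma: 2 * 7 = 14.
A tree on 7 vertices has 6 edges. This graph has 7 edges (1 extra). Not a tree.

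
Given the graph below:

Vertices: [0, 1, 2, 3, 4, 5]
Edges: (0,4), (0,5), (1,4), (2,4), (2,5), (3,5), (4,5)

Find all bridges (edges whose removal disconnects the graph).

A bridge is an edge whose removal increases the number of connected components.
Bridges found: (1,4), (3,5)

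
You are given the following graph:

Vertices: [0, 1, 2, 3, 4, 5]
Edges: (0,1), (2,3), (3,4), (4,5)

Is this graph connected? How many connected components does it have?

Checking connectivity: the graph has 2 connected component(s).
Components: [[0, 1], [2, 3, 4, 5]]. The graph is NOT connected.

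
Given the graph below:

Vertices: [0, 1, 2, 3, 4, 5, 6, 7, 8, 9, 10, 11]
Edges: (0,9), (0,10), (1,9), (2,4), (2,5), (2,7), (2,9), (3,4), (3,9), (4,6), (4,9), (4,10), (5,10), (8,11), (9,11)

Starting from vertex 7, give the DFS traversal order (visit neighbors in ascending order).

DFS from vertex 7 (neighbors processed in ascending order):
Visit order: 7, 2, 4, 3, 9, 0, 10, 5, 1, 11, 8, 6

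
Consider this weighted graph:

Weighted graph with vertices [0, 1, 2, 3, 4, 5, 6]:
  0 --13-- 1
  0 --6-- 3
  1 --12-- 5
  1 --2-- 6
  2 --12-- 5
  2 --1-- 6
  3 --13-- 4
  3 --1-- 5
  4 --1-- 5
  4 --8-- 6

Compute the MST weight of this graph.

Applying Kruskal's algorithm (sort edges by weight, add if no cycle):
  Add (2,6) w=1
  Add (3,5) w=1
  Add (4,5) w=1
  Add (1,6) w=2
  Add (0,3) w=6
  Add (4,6) w=8
  Skip (1,5) w=12 (creates cycle)
  Skip (2,5) w=12 (creates cycle)
  Skip (0,1) w=13 (creates cycle)
  Skip (3,4) w=13 (creates cycle)
MST weight = 19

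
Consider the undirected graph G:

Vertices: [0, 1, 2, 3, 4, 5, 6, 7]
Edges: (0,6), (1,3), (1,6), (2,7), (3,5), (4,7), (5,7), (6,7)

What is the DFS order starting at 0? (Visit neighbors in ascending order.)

DFS from vertex 0 (neighbors processed in ascending order):
Visit order: 0, 6, 1, 3, 5, 7, 2, 4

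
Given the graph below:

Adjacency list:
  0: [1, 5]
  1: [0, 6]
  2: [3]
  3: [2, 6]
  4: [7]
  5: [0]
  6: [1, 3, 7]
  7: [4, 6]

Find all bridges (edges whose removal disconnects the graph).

A bridge is an edge whose removal increases the number of connected components.
Bridges found: (0,1), (0,5), (1,6), (2,3), (3,6), (4,7), (6,7)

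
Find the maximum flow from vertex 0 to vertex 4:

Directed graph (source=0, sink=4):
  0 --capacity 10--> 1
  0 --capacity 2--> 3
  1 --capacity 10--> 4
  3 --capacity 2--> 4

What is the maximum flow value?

Computing max flow:
  Flow on (0->1): 10/10
  Flow on (0->3): 2/2
  Flow on (1->4): 10/10
  Flow on (3->4): 2/2
Maximum flow = 12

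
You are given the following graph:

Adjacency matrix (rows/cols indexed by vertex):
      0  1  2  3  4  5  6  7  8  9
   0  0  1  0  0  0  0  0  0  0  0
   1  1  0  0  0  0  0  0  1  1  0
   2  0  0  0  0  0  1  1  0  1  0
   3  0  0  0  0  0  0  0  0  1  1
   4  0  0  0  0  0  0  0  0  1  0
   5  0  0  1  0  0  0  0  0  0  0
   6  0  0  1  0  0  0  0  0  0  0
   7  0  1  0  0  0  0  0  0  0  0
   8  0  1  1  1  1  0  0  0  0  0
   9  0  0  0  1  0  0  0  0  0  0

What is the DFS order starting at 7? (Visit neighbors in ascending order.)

DFS from vertex 7 (neighbors processed in ascending order):
Visit order: 7, 1, 0, 8, 2, 5, 6, 3, 9, 4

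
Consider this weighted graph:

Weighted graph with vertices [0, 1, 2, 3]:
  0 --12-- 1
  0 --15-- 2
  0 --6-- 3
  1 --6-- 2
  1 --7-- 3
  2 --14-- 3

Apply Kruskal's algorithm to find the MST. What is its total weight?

Applying Kruskal's algorithm (sort edges by weight, add if no cycle):
  Add (0,3) w=6
  Add (1,2) w=6
  Add (1,3) w=7
  Skip (0,1) w=12 (creates cycle)
  Skip (2,3) w=14 (creates cycle)
  Skip (0,2) w=15 (creates cycle)
MST weight = 19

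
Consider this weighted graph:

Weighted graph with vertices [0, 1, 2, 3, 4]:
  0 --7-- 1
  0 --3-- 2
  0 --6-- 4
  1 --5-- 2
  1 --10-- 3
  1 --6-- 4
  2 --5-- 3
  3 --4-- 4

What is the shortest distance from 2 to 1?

Using Dijkstra's algorithm from vertex 2:
Shortest path: 2 -> 1
Total weight: 5 = 5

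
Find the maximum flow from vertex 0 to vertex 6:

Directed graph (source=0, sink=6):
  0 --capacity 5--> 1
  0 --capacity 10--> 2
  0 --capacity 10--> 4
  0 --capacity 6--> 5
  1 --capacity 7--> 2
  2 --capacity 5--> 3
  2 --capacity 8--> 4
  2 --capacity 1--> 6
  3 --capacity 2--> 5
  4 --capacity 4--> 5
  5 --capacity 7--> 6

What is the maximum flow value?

Computing max flow:
  Flow on (0->2): 3/10
  Flow on (0->4): 4/10
  Flow on (0->5): 1/6
  Flow on (2->3): 2/5
  Flow on (2->6): 1/1
  Flow on (3->5): 2/2
  Flow on (4->5): 4/4
  Flow on (5->6): 7/7
Maximum flow = 8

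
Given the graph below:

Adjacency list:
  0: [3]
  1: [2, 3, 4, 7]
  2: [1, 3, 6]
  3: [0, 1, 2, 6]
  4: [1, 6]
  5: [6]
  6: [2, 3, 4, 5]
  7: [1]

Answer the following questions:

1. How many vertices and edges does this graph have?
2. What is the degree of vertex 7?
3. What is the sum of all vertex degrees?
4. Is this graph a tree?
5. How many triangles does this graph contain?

Count: 8 vertices, 10 edges.
Vertex 7 has neighbors [1], degree = 1.
Handshaking lemma: 2 * 10 = 20.
A tree on 8 vertices has 7 edges. This graph has 10 edges (3 extra). Not a tree.
Number of triangles = 2.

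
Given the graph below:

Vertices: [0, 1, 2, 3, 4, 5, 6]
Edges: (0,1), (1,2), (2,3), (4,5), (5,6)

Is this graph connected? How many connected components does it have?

Checking connectivity: the graph has 2 connected component(s).
Components: [[0, 1, 2, 3], [4, 5, 6]]. The graph is NOT connected.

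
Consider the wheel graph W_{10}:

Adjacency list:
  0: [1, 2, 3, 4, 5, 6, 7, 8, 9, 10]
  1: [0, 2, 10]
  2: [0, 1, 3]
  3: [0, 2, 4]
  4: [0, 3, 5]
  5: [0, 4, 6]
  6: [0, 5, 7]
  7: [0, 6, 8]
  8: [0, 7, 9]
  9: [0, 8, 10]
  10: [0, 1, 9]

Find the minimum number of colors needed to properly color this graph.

W_{10} = C_{10} plus a hub adjacent to every cycle vertex.
The outer cycle needs 2 colors (even cycle); the hub is adjacent to all of them so needs a fresh color.
Chromatic number = 2 + 1 = 3.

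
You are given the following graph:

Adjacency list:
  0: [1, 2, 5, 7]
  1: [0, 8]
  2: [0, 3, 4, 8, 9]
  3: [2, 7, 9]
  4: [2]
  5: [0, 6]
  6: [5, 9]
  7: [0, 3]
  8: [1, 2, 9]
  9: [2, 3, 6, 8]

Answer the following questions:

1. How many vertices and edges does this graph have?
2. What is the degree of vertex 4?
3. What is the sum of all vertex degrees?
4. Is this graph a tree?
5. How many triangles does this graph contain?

Count: 10 vertices, 14 edges.
Vertex 4 has neighbors [2], degree = 1.
Handshaking lemma: 2 * 14 = 28.
A tree on 10 vertices has 9 edges. This graph has 14 edges (5 extra). Not a tree.
Number of triangles = 2.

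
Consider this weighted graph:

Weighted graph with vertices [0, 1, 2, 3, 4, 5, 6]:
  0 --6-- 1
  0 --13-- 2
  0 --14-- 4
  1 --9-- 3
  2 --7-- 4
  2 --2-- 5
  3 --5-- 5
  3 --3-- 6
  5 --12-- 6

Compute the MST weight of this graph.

Applying Kruskal's algorithm (sort edges by weight, add if no cycle):
  Add (2,5) w=2
  Add (3,6) w=3
  Add (3,5) w=5
  Add (0,1) w=6
  Add (2,4) w=7
  Add (1,3) w=9
  Skip (5,6) w=12 (creates cycle)
  Skip (0,2) w=13 (creates cycle)
  Skip (0,4) w=14 (creates cycle)
MST weight = 32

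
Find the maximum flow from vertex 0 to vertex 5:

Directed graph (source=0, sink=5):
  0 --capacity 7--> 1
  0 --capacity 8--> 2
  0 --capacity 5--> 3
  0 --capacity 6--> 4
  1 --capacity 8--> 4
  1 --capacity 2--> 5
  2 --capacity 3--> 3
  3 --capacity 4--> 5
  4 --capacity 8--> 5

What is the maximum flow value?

Computing max flow:
  Flow on (0->1): 4/7
  Flow on (0->2): 3/8
  Flow on (0->3): 1/5
  Flow on (0->4): 6/6
  Flow on (1->4): 2/8
  Flow on (1->5): 2/2
  Flow on (2->3): 3/3
  Flow on (3->5): 4/4
  Flow on (4->5): 8/8
Maximum flow = 14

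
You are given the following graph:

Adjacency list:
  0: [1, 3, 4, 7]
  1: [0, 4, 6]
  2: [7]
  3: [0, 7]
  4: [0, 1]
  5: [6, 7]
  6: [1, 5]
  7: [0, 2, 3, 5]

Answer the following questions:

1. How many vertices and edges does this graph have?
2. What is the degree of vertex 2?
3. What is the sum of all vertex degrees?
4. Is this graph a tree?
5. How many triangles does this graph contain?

Count: 8 vertices, 10 edges.
Vertex 2 has neighbors [7], degree = 1.
Handshaking lemma: 2 * 10 = 20.
A tree on 8 vertices has 7 edges. This graph has 10 edges (3 extra). Not a tree.
Number of triangles = 2.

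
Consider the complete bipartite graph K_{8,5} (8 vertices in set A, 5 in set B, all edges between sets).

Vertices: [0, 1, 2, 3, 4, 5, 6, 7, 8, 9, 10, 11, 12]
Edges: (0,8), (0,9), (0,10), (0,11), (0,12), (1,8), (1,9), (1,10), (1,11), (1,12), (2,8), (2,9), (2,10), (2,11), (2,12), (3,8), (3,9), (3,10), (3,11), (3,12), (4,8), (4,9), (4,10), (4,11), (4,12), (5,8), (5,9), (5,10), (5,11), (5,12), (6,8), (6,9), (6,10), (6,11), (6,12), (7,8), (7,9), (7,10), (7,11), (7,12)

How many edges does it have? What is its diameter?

K_{8,5} has 8 * 5 = 40 edges.
Any vertex reaches any opposite-side vertex in 1 step; same-side vertices reach in 2 steps via any opposite-side vertex.
Diameter = 2.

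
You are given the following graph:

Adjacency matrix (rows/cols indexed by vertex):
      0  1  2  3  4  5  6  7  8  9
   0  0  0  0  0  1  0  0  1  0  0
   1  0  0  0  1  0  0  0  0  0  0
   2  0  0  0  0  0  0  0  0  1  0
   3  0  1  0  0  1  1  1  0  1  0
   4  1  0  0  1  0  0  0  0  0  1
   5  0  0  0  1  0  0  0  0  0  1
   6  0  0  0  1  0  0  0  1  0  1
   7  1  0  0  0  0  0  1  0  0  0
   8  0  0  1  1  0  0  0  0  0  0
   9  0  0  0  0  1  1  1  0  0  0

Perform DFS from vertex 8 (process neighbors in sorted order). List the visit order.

DFS from vertex 8 (neighbors processed in ascending order):
Visit order: 8, 2, 3, 1, 4, 0, 7, 6, 9, 5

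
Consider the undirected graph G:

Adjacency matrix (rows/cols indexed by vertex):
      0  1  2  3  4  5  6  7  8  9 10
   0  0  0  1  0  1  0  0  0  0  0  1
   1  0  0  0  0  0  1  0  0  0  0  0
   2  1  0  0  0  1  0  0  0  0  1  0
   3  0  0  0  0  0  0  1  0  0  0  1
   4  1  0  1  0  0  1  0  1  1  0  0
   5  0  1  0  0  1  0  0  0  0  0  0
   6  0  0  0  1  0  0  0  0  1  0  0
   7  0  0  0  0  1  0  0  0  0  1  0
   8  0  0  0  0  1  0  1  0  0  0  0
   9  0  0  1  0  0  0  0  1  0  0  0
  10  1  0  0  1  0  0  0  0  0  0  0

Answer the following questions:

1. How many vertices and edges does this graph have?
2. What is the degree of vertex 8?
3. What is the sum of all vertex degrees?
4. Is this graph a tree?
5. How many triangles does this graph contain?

Count: 11 vertices, 13 edges.
Vertex 8 has neighbors [4, 6], degree = 2.
Handshaking lemma: 2 * 13 = 26.
A tree on 11 vertices has 10 edges. This graph has 13 edges (3 extra). Not a tree.
Number of triangles = 1.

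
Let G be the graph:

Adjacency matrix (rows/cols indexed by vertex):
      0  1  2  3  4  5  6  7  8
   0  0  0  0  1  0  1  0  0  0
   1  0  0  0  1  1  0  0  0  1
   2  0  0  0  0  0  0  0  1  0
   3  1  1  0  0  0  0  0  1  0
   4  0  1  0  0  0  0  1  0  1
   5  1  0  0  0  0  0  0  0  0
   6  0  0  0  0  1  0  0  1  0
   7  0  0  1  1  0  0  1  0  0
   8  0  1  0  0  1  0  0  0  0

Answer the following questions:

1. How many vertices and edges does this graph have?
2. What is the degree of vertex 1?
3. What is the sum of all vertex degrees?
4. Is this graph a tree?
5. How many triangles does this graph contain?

Count: 9 vertices, 10 edges.
Vertex 1 has neighbors [3, 4, 8], degree = 3.
Handshaking lemma: 2 * 10 = 20.
A tree on 9 vertices has 8 edges. This graph has 10 edges (2 extra). Not a tree.
Number of triangles = 1.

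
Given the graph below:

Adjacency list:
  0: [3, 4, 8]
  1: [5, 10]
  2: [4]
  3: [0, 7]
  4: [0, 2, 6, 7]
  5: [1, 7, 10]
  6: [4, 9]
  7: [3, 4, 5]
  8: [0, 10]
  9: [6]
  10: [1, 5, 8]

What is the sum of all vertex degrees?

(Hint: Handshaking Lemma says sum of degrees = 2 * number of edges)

Count edges: 13 edges.
By Handshaking Lemma: sum of degrees = 2 * 13 = 26.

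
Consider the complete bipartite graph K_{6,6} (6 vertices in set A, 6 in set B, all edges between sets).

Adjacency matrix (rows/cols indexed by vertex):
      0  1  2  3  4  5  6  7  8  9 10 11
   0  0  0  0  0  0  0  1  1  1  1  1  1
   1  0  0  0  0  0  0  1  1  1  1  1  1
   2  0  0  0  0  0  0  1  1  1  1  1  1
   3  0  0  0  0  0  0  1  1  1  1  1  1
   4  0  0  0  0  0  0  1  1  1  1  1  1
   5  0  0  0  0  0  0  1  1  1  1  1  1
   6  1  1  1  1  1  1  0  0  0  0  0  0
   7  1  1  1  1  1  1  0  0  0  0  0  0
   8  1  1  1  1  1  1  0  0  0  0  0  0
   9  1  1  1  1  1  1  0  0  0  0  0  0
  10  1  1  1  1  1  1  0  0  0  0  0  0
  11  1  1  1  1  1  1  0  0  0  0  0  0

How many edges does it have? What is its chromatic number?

K_{6,6} has 6 * 6 = 36 edges.
Bipartite graphs have chromatic number 2 (color each partition differently).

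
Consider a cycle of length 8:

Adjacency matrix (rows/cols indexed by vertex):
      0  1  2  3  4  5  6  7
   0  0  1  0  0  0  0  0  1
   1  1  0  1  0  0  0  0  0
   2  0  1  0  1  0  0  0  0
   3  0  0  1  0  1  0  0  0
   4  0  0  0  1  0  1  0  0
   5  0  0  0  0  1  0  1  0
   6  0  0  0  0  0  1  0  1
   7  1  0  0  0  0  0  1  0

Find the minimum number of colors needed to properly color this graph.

This is an even cycle (C_8). Even cycles are bipartite.
Chromatic number = 2.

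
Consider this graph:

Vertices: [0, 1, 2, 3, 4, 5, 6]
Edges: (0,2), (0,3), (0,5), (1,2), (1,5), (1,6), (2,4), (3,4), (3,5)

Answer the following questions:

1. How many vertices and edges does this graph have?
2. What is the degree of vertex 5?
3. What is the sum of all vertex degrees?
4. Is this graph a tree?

Count: 7 vertices, 9 edges.
Vertex 5 has neighbors [0, 1, 3], degree = 3.
Handshaking lemma: 2 * 9 = 18.
A tree on 7 vertices has 6 edges. This graph has 9 edges (3 extra). Not a tree.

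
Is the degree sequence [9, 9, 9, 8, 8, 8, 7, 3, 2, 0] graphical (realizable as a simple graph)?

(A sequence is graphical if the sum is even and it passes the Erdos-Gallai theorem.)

Sum of degrees = 63. Sum is odd, so the sequence is NOT graphical.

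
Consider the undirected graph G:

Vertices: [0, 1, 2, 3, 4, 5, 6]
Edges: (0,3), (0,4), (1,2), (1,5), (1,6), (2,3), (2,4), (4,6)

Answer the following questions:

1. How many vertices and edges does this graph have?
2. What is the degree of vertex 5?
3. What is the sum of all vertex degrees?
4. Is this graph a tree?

Count: 7 vertices, 8 edges.
Vertex 5 has neighbors [1], degree = 1.
Handshaking lemma: 2 * 8 = 16.
A tree on 7 vertices has 6 edges. This graph has 8 edges (2 extra). Not a tree.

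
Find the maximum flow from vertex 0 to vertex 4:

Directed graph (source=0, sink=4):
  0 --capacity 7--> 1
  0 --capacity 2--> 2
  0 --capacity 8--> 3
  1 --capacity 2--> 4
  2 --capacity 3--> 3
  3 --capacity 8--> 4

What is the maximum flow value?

Computing max flow:
  Flow on (0->1): 2/7
  Flow on (0->3): 8/8
  Flow on (1->4): 2/2
  Flow on (3->4): 8/8
Maximum flow = 10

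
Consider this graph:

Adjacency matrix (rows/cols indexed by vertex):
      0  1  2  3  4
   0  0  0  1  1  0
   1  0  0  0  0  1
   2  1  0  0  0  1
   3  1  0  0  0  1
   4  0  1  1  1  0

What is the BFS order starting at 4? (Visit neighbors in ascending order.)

BFS from vertex 4 (neighbors processed in ascending order):
Visit order: 4, 1, 2, 3, 0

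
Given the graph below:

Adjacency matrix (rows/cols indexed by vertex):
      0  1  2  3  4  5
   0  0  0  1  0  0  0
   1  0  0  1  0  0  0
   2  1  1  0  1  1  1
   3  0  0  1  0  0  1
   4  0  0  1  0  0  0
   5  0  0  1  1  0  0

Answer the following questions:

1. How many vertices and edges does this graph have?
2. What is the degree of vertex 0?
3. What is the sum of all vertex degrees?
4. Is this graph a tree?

Count: 6 vertices, 6 edges.
Vertex 0 has neighbors [2], degree = 1.
Handshaking lemma: 2 * 6 = 12.
A tree on 6 vertices has 5 edges. This graph has 6 edges (1 extra). Not a tree.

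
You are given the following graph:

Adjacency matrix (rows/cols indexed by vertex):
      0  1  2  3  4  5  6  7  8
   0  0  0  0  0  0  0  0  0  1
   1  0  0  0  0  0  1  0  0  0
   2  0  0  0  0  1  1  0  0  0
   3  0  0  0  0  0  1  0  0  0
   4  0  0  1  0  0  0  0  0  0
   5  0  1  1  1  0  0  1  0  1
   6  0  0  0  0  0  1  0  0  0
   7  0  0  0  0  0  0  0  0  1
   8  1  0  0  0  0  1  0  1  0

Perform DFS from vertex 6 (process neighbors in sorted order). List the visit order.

DFS from vertex 6 (neighbors processed in ascending order):
Visit order: 6, 5, 1, 2, 4, 3, 8, 0, 7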